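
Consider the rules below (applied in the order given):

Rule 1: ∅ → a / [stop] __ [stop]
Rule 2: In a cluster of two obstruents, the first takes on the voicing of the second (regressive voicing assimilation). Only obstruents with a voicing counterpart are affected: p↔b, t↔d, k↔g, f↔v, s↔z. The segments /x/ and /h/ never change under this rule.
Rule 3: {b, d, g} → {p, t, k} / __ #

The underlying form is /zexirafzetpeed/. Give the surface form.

Rule 1 (stop-cluster a-epenthesis): /t/ and /p/ form a stop–stop cluster, so [a] is inserted between them. /zexirafzetpeed/ → zexirafzetapeed.
Rule 2 (regressive voicing assimilation): /f/ precedes the voiced obstruent /z/, so it voices to [v] by assimilation. /zexirafzetapeed/ → zexiravzetapeed.
Rule 3 (final devoicing): /d/ is a voiced stop in word-final position, so it devoices to [t]. /zexiravzetapeed/ → zexiravzetapeet.

zexiravzetapeet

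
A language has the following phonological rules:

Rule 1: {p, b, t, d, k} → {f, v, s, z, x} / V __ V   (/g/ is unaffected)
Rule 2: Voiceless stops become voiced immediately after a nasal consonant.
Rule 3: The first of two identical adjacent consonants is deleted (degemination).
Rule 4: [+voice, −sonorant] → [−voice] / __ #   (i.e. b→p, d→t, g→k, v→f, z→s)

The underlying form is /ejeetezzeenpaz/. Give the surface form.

ejeesezeenbas

Rule 1 (intervocalic spirantization): /t/ is a stop between vowels /e/ and /e/, so it spirantizes to the fricative [s]. /ejeetezzeenpaz/ → ejeesezzeenpaz.
Rule 2 (post-nasal voicing): /p/ is a voiceless stop immediately after the nasal /n/, so it voices to [b]. /ejeesezzeenpaz/ → ejeesezzeenbaz.
Rule 3 (degemination): /zz/ is a geminate; the first /z/ deletes. /ejeesezzeenbaz/ → ejeesezeenbaz.
Rule 4 (final devoicing): /z/ is a voiced obstruent in word-final position, so it devoices to [s]. /ejeesezeenbaz/ → ejeesezeenbas.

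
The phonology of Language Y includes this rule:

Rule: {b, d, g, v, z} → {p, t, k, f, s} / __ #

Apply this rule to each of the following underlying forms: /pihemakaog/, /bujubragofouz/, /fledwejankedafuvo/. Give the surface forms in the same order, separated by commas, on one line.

pihemakaok, bujubragofous, fledwejankedafuvo

/pihemakaog/: /g/ is a voiced obstruent in word-final position, so it devoices to [k]. → [pihemakaok].
/bujubragofouz/: /z/ is a voiced obstruent in word-final position, so it devoices to [s]. → [bujubragofous].
/fledwejankedafuvo/: the rule's environment is not met; surfaces unchanged as [fledwejankedafuvo].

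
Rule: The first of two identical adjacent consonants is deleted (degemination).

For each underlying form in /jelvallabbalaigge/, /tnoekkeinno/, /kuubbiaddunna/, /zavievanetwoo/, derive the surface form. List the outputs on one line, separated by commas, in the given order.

jelvalabalaige, tnoekeino, kuubiaduna, zavievanetwoo

/jelvallabbalaigge/: /ll/ is a geminate; the first /l/ deletes. /bb/ is a geminate; the first /b/ deletes. /gg/ is a geminate; the first /g/ deletes. → [jelvalabalaige].
/tnoekkeinno/: /kk/ is a geminate; the first /k/ deletes. /nn/ is a geminate; the first /n/ deletes. → [tnoekeino].
/kuubbiaddunna/: /bb/ is a geminate; the first /b/ deletes. /dd/ is a geminate; the first /d/ deletes. /nn/ is a geminate; the first /n/ deletes. → [kuubiaduna].
/zavievanetwoo/: the rule's environment is not met; surfaces unchanged as [zavievanetwoo].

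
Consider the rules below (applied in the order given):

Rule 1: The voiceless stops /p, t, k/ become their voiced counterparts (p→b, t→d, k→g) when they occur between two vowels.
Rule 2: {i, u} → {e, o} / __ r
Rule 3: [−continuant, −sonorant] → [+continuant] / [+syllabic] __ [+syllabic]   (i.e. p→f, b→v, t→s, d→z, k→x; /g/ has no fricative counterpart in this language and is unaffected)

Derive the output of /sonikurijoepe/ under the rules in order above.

sonigorijoeve

Rule 1 (intervocalic voicing): /k/ is a voiceless stop between vowels /i/ and /u/, so it voices to [g]. /p/ is a voiceless stop between vowels /e/ and /e/, so it voices to [b]. /sonikurijoepe/ → sonigurijoebe.
Rule 2 (pre-rhotic lowering): /u/ is a high vowel immediately before /r/, so it lowers to [o]. /sonigurijoebe/ → sonigorijoebe.
Rule 3 (intervocalic spirantization): /b/ is a stop between vowels /e/ and /e/, so it spirantizes to the fricative [v]. /sonigorijoebe/ → sonigorijoeve.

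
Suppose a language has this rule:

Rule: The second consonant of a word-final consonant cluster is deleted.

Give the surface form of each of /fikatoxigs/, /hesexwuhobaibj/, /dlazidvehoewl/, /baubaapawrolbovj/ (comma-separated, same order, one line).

fikatoxig, hesexwuhobaib, dlazidvehoew, baubaapawrolbov

/fikatoxigs/: /s/ is the second consonant of a word-final cluster /gs/, so it deletes. → [fikatoxig].
/hesexwuhobaibj/: /j/ is the second consonant of a word-final cluster /bj/, so it deletes. → [hesexwuhobaib].
/dlazidvehoewl/: /l/ is the second consonant of a word-final cluster /wl/, so it deletes. → [dlazidvehoew].
/baubaapawrolbovj/: /j/ is the second consonant of a word-final cluster /vj/, so it deletes. → [baubaapawrolbov].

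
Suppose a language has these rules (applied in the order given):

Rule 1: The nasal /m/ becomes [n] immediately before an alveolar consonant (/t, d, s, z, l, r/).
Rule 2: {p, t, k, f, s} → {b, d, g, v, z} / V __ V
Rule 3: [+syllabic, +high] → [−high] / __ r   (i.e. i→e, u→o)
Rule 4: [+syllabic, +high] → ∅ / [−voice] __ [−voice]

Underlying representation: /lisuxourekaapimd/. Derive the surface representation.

Rule 1 (nasal place assimilation): /m/ precedes the alveolar consonant /d/, so it assimilates in place to [n]. /lisuxourekaapimd/ → lisuxourekaapind.
Rule 2 (intervocalic voicing): /s/ is a voiceless obstruent between vowels /i/ and /u/, so it voices to [z]. /k/ is a voiceless obstruent between vowels /e/ and /a/, so it voices to [g]. /p/ is a voiceless obstruent between vowels /a/ and /i/, so it voices to [b]. /lisuxourekaapind/ → lizuxouregaabind.
Rule 3 (pre-rhotic lowering): /u/ is a high vowel immediately before /r/, so it lowers to [o]. /lizuxouregaabind/ → lizuxooregaabind.
Rule 4 (high vowel syncope): no segment meets the environment; /lizuxooregaabind/ is unchanged.

lizuxooregaabind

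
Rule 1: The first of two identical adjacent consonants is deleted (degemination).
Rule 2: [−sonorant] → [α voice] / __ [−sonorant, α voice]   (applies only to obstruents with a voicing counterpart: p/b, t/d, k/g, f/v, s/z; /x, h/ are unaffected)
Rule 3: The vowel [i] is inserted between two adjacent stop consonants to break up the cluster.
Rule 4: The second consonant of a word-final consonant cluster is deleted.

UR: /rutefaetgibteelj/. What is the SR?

Rule 1 (degemination): no segment meets the environment; /rutefaetgibteelj/ is unchanged.
Rule 2 (regressive voicing assimilation): /t/ precedes the voiced obstruent /g/, so it voices to [d] by assimilation. /b/ precedes the voiceless obstruent /t/, so it devoices to [p] by assimilation. /rutefaetgibteelj/ → rutefaedgipteelj.
Rule 3 (stop-cluster i-epenthesis): /d/ and /g/ form a stop–stop cluster, so [i] is inserted between them. /p/ and /t/ form a stop–stop cluster, so [i] is inserted between them. /rutefaedgipteelj/ → rutefaedigipiteelj.
Rule 4 (final cluster simplification): /j/ is the second consonant of a word-final cluster /lj/, so it deletes. /rutefaedigipiteelj/ → rutefaedigipiteel.

rutefaedigipiteel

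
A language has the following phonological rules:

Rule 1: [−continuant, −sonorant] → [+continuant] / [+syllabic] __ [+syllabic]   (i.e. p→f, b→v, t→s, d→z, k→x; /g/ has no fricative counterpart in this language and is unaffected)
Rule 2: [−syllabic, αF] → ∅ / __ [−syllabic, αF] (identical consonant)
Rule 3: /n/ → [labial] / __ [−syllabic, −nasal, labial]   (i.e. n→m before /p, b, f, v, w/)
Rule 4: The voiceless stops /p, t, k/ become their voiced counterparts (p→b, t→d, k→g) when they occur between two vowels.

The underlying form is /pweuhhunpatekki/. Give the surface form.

Rule 1 (intervocalic spirantization): /t/ is a stop between vowels /a/ and /e/, so it spirantizes to the fricative [s]. /pweuhhunpatekki/ → pweuhhunpasekki.
Rule 2 (degemination): /hh/ is a geminate; the first /h/ deletes. /kk/ is a geminate; the first /k/ deletes. /pweuhhunpasekki/ → pweuhunpaseki.
Rule 3 (nasal place assimilation): /n/ precedes the labial consonant /p/, so it assimilates in place to [m]. /pweuhunpaseki/ → pweuhumpaseki.
Rule 4 (intervocalic voicing): /k/ is a voiceless stop between vowels /e/ and /i/, so it voices to [g]. /pweuhumpaseki/ → pweuhumpasegi.

pweuhumpasegi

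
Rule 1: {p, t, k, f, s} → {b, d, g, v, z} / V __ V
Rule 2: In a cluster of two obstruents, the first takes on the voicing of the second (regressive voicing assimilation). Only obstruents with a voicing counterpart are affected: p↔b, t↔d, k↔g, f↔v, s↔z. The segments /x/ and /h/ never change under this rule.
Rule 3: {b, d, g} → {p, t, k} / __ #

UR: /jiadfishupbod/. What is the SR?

jiatfishubbot

Rule 1 (intervocalic voicing): no segment meets the environment; /jiadfishupbod/ is unchanged.
Rule 2 (regressive voicing assimilation): /d/ precedes the voiceless obstruent /f/, so it devoices to [t] by assimilation. /p/ precedes the voiced obstruent /b/, so it voices to [b] by assimilation. /jiadfishupbod/ → jiatfishubbod.
Rule 3 (final devoicing): /d/ is a voiced stop in word-final position, so it devoices to [t]. /jiatfishubbod/ → jiatfishubbot.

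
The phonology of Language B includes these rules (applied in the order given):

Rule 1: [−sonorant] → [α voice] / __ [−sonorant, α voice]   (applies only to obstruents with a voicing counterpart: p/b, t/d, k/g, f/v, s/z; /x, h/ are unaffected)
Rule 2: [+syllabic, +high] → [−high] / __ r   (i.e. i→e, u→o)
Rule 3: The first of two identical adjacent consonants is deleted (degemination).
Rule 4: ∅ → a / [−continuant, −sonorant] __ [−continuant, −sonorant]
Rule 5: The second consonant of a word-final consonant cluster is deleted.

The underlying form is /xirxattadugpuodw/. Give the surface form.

Rule 1 (regressive voicing assimilation): /g/ precedes the voiceless obstruent /p/, so it devoices to [k] by assimilation. /xirxattadugpuodw/ → xirxattadukpuodw.
Rule 2 (pre-rhotic lowering): /i/ is a high vowel immediately before /r/, so it lowers to [e]. /xirxattadukpuodw/ → xerxattadukpuodw.
Rule 3 (degemination): /tt/ is a geminate; the first /t/ deletes. /xerxattadukpuodw/ → xerxatadukpuodw.
Rule 4 (stop-cluster a-epenthesis): /k/ and /p/ form a stop–stop cluster, so [a] is inserted between them. /xerxatadukpuodw/ → xerxatadukapuodw.
Rule 5 (final cluster simplification): /w/ is the second consonant of a word-final cluster /dw/, so it deletes. /xerxatadukapuodw/ → xerxatadukapuod.

xerxatadukapuod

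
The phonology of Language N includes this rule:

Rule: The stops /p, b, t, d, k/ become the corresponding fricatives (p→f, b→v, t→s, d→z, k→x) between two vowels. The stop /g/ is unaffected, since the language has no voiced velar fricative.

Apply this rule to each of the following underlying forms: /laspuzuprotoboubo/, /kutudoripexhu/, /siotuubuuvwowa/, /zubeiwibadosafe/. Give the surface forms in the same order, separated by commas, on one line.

laspuzuprosovouvo, kusuzorifexhu, siosuuvuuvwowa, zuveiwivazosafe

/laspuzuprotoboubo/: /t/ is a stop between vowels /o/ and /o/, so it spirantizes to the fricative [s]. /b/ is a stop between vowels /o/ and /o/, so it spirantizes to the fricative [v]. /b/ is a stop between vowels /u/ and /o/, so it spirantizes to the fricative [v]. → [laspuzuprosovouvo].
/kutudoripexhu/: /t/ is a stop between vowels /u/ and /u/, so it spirantizes to the fricative [s]. /d/ is a stop between vowels /u/ and /o/, so it spirantizes to the fricative [z]. /p/ is a stop between vowels /i/ and /e/, so it spirantizes to the fricative [f]. → [kusuzorifexhu].
/siotuubuuvwowa/: /t/ is a stop between vowels /o/ and /u/, so it spirantizes to the fricative [s]. /b/ is a stop between vowels /u/ and /u/, so it spirantizes to the fricative [v]. → [siosuuvuuvwowa].
/zubeiwibadosafe/: /b/ is a stop between vowels /u/ and /e/, so it spirantizes to the fricative [v]. /b/ is a stop between vowels /i/ and /a/, so it spirantizes to the fricative [v]. /d/ is a stop between vowels /a/ and /o/, so it spirantizes to the fricative [z]. → [zuveiwivazosafe].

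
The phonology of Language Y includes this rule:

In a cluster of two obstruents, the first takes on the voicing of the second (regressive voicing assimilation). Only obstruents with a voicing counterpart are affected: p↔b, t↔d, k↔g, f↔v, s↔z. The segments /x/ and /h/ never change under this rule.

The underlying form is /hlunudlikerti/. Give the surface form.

No segment of /hlunudlikerti/ meets the structural description of the rule, so the form surfaces unchanged.

hlunudlikerti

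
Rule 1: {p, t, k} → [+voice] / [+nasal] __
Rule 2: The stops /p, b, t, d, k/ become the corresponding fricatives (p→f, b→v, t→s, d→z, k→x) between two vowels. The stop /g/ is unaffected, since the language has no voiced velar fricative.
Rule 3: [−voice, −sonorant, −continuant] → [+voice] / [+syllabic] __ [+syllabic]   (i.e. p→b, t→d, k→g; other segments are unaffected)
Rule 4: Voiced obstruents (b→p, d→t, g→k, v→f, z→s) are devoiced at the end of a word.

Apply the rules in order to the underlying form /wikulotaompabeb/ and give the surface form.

Rule 1 (post-nasal voicing): /p/ is a voiceless stop immediately after the nasal /m/, so it voices to [b]. /wikulotaompabeb/ → wikulotaombabeb.
Rule 2 (intervocalic spirantization): /k/ is a stop between vowels /i/ and /u/, so it spirantizes to the fricative [x]. /t/ is a stop between vowels /o/ and /a/, so it spirantizes to the fricative [s]. /b/ is a stop between vowels /a/ and /e/, so it spirantizes to the fricative [v]. /wikulotaombabeb/ → wixulosaombaveb.
Rule 3 (intervocalic voicing): no segment meets the environment; /wixulosaombaveb/ is unchanged.
Rule 4 (final devoicing): /b/ is a voiced obstruent in word-final position, so it devoices to [p]. /wixulosaombaveb/ → wixulosaombavep.

wixulosaombavep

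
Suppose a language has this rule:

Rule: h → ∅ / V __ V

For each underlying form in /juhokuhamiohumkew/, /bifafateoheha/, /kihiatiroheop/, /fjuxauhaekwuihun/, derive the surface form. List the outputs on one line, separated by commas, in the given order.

juokuamioumkew, bifafateoea, kiiatiroeop, fjuxauaekwuiun

/juhokuhamiohumkew/: /h/ occurs between vowels /u/ and /o/, so it deletes. /h/ occurs between vowels /u/ and /a/, so it deletes. /h/ occurs between vowels /o/ and /u/, so it deletes. → [juokuamioumkew].
/bifafateoheha/: /h/ occurs between vowels /o/ and /e/, so it deletes. /h/ occurs between vowels /e/ and /a/, so it deletes. → [bifafateoea].
/kihiatiroheop/: /h/ occurs between vowels /i/ and /i/, so it deletes. /h/ occurs between vowels /o/ and /e/, so it deletes. → [kiiatiroeop].
/fjuxauhaekwuihun/: /h/ occurs between vowels /u/ and /a/, so it deletes. /h/ occurs between vowels /i/ and /u/, so it deletes. → [fjuxauaekwuiun].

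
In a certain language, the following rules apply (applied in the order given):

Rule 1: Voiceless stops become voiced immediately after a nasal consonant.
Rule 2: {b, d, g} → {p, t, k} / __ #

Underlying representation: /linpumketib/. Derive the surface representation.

Rule 1 (post-nasal voicing): /p/ is a voiceless stop immediately after the nasal /n/, so it voices to [b]. /k/ is a voiceless stop immediately after the nasal /m/, so it voices to [g]. /linpumketib/ → linbumgetib.
Rule 2 (final devoicing): /b/ is a voiced stop in word-final position, so it devoices to [p]. /linbumgetib/ → linbumgetip.

linbumgetip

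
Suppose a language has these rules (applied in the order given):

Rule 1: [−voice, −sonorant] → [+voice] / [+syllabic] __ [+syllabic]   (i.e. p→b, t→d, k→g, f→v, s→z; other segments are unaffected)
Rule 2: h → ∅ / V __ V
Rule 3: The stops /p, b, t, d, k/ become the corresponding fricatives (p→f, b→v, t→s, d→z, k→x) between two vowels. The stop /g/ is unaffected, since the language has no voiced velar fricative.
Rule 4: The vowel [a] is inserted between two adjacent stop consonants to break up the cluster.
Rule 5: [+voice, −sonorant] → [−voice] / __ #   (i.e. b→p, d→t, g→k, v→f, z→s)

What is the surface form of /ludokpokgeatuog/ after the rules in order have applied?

luzokapokageazuok

Rule 1 (intervocalic voicing): /t/ is a voiceless obstruent between vowels /a/ and /u/, so it voices to [d]. /ludokpokgeatuog/ → ludokpokgeaduog.
Rule 2 (intervocalic h-deletion): no segment meets the environment; /ludokpokgeaduog/ is unchanged.
Rule 3 (intervocalic spirantization): /d/ is a stop between vowels /u/ and /o/, so it spirantizes to the fricative [z]. /d/ is a stop between vowels /a/ and /u/, so it spirantizes to the fricative [z]. /ludokpokgeaduog/ → luzokpokgeazuog.
Rule 4 (stop-cluster a-epenthesis): /k/ and /p/ form a stop–stop cluster, so [a] is inserted between them. /k/ and /g/ form a stop–stop cluster, so [a] is inserted between them. /luzokpokgeazuog/ → luzokapokageazuog.
Rule 5 (final devoicing): /g/ is a voiced obstruent in word-final position, so it devoices to [k]. /luzokapokageazuog/ → luzokapokageazuok.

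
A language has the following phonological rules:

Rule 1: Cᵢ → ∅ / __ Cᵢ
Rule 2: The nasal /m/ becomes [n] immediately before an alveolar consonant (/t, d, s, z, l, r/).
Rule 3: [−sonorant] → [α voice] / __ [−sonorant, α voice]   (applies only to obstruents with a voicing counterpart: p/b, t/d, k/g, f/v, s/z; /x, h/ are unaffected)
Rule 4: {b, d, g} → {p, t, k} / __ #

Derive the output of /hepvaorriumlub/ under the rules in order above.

Rule 1 (degemination): /rr/ is a geminate; the first /r/ deletes. /hepvaorriumlub/ → hepvaoriumlub.
Rule 2 (nasal place assimilation): /m/ precedes the alveolar consonant /l/, so it assimilates in place to [n]. /hepvaoriumlub/ → hepvaoriunlub.
Rule 3 (regressive voicing assimilation): /p/ precedes the voiced obstruent /v/, so it voices to [b] by assimilation. /hepvaoriunlub/ → hebvaoriunlub.
Rule 4 (final devoicing): /b/ is a voiced stop in word-final position, so it devoices to [p]. /hebvaoriunlub/ → hebvaoriunlup.

hebvaoriunlup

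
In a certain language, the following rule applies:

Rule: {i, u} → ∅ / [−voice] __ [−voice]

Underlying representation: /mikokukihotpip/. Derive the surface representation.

mikokkhotpp

/u/ is a high vowel flanked by voiceless consonants /k/ and /k/, so it deletes.
/i/ is a high vowel flanked by voiceless consonants /k/ and /h/, so it deletes.
/i/ is a high vowel flanked by voiceless consonants /p/ and /p/, so it deletes.
The other instance of /i/ does not occur in the required environment and remains unchanged.
Surface form: [mikokkhotpp].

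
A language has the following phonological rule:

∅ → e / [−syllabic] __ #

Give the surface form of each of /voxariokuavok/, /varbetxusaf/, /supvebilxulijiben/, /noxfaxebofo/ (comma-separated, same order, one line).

/voxariokuavok/: the form ends in the consonant /k/, so [e] is inserted word-finally. → [voxariokuavoke].
/varbetxusaf/: the form ends in the consonant /f/, so [e] is inserted word-finally. → [varbetxusafe].
/supvebilxulijiben/: the form ends in the consonant /n/, so [e] is inserted word-finally. → [supvebilxulijibene].
/noxfaxebofo/: the rule's environment is not met; surfaces unchanged as [noxfaxebofo].

voxariokuavoke, varbetxusafe, supvebilxulijibene, noxfaxebofo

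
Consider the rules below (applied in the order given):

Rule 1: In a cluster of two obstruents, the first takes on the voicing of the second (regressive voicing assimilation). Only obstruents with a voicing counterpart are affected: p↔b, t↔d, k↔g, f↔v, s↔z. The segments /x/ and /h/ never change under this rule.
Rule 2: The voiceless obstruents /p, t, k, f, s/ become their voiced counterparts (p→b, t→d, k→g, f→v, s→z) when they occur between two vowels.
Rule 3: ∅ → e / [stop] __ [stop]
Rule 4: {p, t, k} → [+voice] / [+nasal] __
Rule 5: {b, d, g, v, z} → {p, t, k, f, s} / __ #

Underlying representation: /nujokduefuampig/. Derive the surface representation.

Rule 1 (regressive voicing assimilation): /k/ precedes the voiced obstruent /d/, so it voices to [g] by assimilation. /nujokduefuampig/ → nujogduefuampig.
Rule 2 (intervocalic voicing): /f/ is a voiceless obstruent between vowels /e/ and /u/, so it voices to [v]. /nujogduefuampig/ → nujogduevuampig.
Rule 3 (stop-cluster e-epenthesis): /g/ and /d/ form a stop–stop cluster, so [e] is inserted between them. /nujogduevuampig/ → nujogeduevuampig.
Rule 4 (post-nasal voicing): /p/ is a voiceless stop immediately after the nasal /m/, so it voices to [b]. /nujogeduevuampig/ → nujogeduevuambig.
Rule 5 (final devoicing): /g/ is a voiced obstruent in word-final position, so it devoices to [k]. /nujogeduevuambig/ → nujogeduevuambik.

nujogeduevuambik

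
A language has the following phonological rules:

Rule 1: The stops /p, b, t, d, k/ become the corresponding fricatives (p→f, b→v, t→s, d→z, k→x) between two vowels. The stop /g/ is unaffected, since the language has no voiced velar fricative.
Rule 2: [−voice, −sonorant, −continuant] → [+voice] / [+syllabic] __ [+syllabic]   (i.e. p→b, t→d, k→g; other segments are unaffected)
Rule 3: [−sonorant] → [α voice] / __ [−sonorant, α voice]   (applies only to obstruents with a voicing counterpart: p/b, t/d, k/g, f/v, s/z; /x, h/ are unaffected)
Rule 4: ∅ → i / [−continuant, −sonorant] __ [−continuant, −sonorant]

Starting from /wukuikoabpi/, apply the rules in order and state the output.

wuxuixoapipi

Rule 1 (intervocalic spirantization): /k/ is a stop between vowels /u/ and /u/, so it spirantizes to the fricative [x]. /k/ is a stop between vowels /i/ and /o/, so it spirantizes to the fricative [x]. /wukuikoabpi/ → wuxuixoabpi.
Rule 2 (intervocalic voicing): no segment meets the environment; /wuxuixoabpi/ is unchanged.
Rule 3 (regressive voicing assimilation): /b/ precedes the voiceless obstruent /p/, so it devoices to [p] by assimilation. /wuxuixoabpi/ → wuxuixoappi.
Rule 4 (stop-cluster i-epenthesis): /p/ and /p/ form a stop–stop cluster, so [i] is inserted between them. /wuxuixoappi/ → wuxuixoapipi.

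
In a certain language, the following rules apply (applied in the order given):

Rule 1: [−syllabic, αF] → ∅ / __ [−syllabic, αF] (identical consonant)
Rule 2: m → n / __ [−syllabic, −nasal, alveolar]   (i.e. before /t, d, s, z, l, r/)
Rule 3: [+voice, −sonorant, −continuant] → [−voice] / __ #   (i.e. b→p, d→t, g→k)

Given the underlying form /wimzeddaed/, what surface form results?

winzedaet

Rule 1 (degemination): /dd/ is a geminate; the first /d/ deletes. /wimzeddaed/ → wimzedaed.
Rule 2 (nasal place assimilation): /m/ precedes the alveolar consonant /z/, so it assimilates in place to [n]. /wimzedaed/ → winzedaed.
Rule 3 (final devoicing): /d/ is a voiced stop in word-final position, so it devoices to [t]. /winzedaed/ → winzedaet.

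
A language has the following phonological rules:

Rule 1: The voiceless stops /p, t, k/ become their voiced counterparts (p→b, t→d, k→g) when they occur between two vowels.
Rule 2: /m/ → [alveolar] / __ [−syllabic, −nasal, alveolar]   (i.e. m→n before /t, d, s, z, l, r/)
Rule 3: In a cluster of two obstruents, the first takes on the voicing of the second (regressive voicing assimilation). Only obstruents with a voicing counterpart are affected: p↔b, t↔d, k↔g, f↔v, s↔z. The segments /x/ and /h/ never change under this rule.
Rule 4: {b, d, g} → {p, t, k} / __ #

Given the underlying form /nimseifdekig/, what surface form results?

ninseivdegik

Rule 1 (intervocalic voicing): /k/ is a voiceless stop between vowels /e/ and /i/, so it voices to [g]. /nimseifdekig/ → nimseifdegig.
Rule 2 (nasal place assimilation): /m/ precedes the alveolar consonant /s/, so it assimilates in place to [n]. /nimseifdegig/ → ninseifdegig.
Rule 3 (regressive voicing assimilation): /f/ precedes the voiced obstruent /d/, so it voices to [v] by assimilation. /ninseifdegig/ → ninseivdegig.
Rule 4 (final devoicing): /g/ is a voiced stop in word-final position, so it devoices to [k]. /ninseivdegig/ → ninseivdegik.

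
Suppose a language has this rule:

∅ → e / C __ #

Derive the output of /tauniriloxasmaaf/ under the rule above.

tauniriloxasmaafe

the form ends in the consonant /f/, so [e] is inserted word-finally.
Surface form: [tauniriloxasmaafe].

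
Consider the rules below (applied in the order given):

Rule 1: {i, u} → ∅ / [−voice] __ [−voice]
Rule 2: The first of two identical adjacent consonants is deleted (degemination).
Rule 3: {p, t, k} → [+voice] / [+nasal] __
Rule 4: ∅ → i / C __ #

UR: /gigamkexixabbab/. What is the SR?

Rule 1 (high vowel syncope): /i/ is a high vowel flanked by voiceless consonants /x/ and /x/, so it deletes. /gigamkexixabbab/ → gigamkexxabbab.
Rule 2 (degemination): /xx/ is a geminate; the first /x/ deletes. /bb/ is a geminate; the first /b/ deletes. /gigamkexxabbab/ → gigamkexabab.
Rule 3 (post-nasal voicing): /k/ is a voiceless stop immediately after the nasal /m/, so it voices to [g]. /gigamkexabab/ → gigamgexabab.
Rule 4 (final i-epenthesis): the form ends in the consonant /b/, so [i] is inserted word-finally. /gigamgexabab/ → gigamgexababi.

gigamgexababi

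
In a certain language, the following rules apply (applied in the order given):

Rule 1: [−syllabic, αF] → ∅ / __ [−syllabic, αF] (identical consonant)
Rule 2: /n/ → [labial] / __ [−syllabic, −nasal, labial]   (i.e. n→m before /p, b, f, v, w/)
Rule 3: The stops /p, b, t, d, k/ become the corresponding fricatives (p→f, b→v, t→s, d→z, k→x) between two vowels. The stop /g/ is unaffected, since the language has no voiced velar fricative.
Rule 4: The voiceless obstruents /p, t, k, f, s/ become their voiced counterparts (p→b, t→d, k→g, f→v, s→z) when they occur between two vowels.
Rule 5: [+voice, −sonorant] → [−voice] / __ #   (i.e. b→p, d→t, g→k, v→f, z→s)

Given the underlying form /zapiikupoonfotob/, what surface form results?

zaviixuvoomfozop

Rule 1 (degemination): no segment meets the environment; /zapiikupoonfotob/ is unchanged.
Rule 2 (nasal place assimilation): /n/ precedes the labial consonant /f/, so it assimilates in place to [m]. /zapiikupoonfotob/ → zapiikupoomfotob.
Rule 3 (intervocalic spirantization): /p/ is a stop between vowels /a/ and /i/, so it spirantizes to the fricative [f]. /k/ is a stop between vowels /i/ and /u/, so it spirantizes to the fricative [x]. /p/ is a stop between vowels /u/ and /o/, so it spirantizes to the fricative [f]. /t/ is a stop between vowels /o/ and /o/, so it spirantizes to the fricative [s]. /zapiikupoomfotob/ → zafiixufoomfosob.
Rule 4 (intervocalic voicing): /f/ is a voiceless obstruent between vowels /a/ and /i/, so it voices to [v]. /f/ is a voiceless obstruent between vowels /u/ and /o/, so it voices to [v]. /s/ is a voiceless obstruent between vowels /o/ and /o/, so it voices to [z]. /zafiixufoomfosob/ → zaviixuvoomfozob.
Rule 5 (final devoicing): /b/ is a voiced obstruent in word-final position, so it devoices to [p]. /zaviixuvoomfozob/ → zaviixuvoomfozop.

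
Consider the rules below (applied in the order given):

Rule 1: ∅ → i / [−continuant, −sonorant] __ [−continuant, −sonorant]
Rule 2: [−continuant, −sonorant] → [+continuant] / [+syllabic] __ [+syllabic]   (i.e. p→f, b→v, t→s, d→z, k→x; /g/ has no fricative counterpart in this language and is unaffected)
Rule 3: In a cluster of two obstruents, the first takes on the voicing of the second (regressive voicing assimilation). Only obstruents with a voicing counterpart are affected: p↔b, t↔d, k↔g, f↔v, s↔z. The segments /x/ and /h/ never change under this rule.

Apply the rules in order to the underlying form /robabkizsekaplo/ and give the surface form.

Rule 1 (stop-cluster i-epenthesis): /b/ and /k/ form a stop–stop cluster, so [i] is inserted between them. /robabkizsekaplo/ → robabikizsekaplo.
Rule 2 (intervocalic spirantization): /b/ is a stop between vowels /o/ and /a/, so it spirantizes to the fricative [v]. /b/ is a stop between vowels /a/ and /i/, so it spirantizes to the fricative [v]. /k/ is a stop between vowels /i/ and /i/, so it spirantizes to the fricative [x]. /k/ is a stop between vowels /e/ and /a/, so it spirantizes to the fricative [x]. /robabikizsekaplo/ → rovavixizsexaplo.
Rule 3 (regressive voicing assimilation): /z/ precedes the voiceless obstruent /s/, so it devoices to [s] by assimilation. /rovavixizsexaplo/ → rovavixissexaplo.

rovavixissexaplo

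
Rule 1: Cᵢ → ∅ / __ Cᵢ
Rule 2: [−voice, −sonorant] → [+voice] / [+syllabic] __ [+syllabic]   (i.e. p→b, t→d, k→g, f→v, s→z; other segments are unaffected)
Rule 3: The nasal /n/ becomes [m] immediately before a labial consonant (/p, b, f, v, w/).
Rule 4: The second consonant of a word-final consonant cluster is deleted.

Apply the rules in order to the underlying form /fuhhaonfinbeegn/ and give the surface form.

Rule 1 (degemination): /hh/ is a geminate; the first /h/ deletes. /fuhhaonfinbeegn/ → fuhaonfinbeegn.
Rule 2 (intervocalic voicing): no segment meets the environment; /fuhaonfinbeegn/ is unchanged.
Rule 3 (nasal place assimilation): /n/ precedes the labial consonant /f/, so it assimilates in place to [m]. /n/ precedes the labial consonant /b/, so it assimilates in place to [m]. /fuhaonfinbeegn/ → fuhaomfimbeegn.
Rule 4 (final cluster simplification): /n/ is the second consonant of a word-final cluster /gn/, so it deletes. /fuhaomfimbeegn/ → fuhaomfimbeeg.

fuhaomfimbeeg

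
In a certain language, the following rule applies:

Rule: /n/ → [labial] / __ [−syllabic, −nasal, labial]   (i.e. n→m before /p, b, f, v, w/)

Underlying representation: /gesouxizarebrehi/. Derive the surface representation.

gesouxizarebrehi

No segment of /gesouxizarebrehi/ meets the structural description of the rule, so the form surfaces unchanged.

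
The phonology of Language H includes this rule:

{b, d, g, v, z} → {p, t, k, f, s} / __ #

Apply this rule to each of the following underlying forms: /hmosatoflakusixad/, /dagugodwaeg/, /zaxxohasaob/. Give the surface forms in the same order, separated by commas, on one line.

hmosatoflakusixat, dagugodwaek, zaxxohasaop

/hmosatoflakusixad/: /d/ is a voiced obstruent in word-final position, so it devoices to [t]. → [hmosatoflakusixat].
/dagugodwaeg/: /g/ is a voiced obstruent in word-final position, so it devoices to [k]. → [dagugodwaek].
/zaxxohasaob/: /b/ is a voiced obstruent in word-final position, so it devoices to [p]. → [zaxxohasaop].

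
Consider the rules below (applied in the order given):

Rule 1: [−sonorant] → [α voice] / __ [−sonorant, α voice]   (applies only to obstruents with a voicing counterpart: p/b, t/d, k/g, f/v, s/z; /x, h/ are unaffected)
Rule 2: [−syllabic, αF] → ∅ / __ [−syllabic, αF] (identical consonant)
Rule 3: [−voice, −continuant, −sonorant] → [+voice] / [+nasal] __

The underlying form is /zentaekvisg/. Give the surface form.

zendaegvizg

Rule 1 (regressive voicing assimilation): /k/ precedes the voiced obstruent /v/, so it voices to [g] by assimilation. /s/ precedes the voiced obstruent /g/, so it voices to [z] by assimilation. /zentaekvisg/ → zentaegvizg.
Rule 2 (degemination): no segment meets the environment; /zentaegvizg/ is unchanged.
Rule 3 (post-nasal voicing): /t/ is a voiceless stop immediately after the nasal /n/, so it voices to [d]. /zentaegvizg/ → zendaegvizg.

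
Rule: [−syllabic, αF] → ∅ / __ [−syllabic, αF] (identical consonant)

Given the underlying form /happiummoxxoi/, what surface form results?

hapiumoxoi

/pp/ is a geminate; the first /p/ deletes.
/mm/ is a geminate; the first /m/ deletes.
/xx/ is a geminate; the first /x/ deletes.
The other instances of /h/, /p/, /m/, /x/ do not occur in the required environment and remain unchanged.
Surface form: [hapiumoxoi].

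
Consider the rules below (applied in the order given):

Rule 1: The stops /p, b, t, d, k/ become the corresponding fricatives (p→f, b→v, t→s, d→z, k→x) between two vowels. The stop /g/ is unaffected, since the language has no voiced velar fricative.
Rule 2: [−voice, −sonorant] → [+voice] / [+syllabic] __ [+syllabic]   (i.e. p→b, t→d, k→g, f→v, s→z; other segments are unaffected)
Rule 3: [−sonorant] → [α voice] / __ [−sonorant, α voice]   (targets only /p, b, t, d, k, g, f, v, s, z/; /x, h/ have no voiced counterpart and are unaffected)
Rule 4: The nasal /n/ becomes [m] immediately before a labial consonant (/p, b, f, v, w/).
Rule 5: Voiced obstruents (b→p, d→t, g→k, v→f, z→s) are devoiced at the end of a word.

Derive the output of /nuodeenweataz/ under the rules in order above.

Rule 1 (intervocalic spirantization): /d/ is a stop between vowels /o/ and /e/, so it spirantizes to the fricative [z]. /t/ is a stop between vowels /a/ and /a/, so it spirantizes to the fricative [s]. /nuodeenweataz/ → nuozeenweasaz.
Rule 2 (intervocalic voicing): /s/ is a voiceless obstruent between vowels /a/ and /a/, so it voices to [z]. /nuozeenweasaz/ → nuozeenweazaz.
Rule 3 (regressive voicing assimilation): no segment meets the environment; /nuozeenweazaz/ is unchanged.
Rule 4 (nasal place assimilation): /n/ precedes the labial consonant /w/, so it assimilates in place to [m]. /nuozeenweazaz/ → nuozeemweazaz.
Rule 5 (final devoicing): /z/ is a voiced obstruent in word-final position, so it devoices to [s]. /nuozeemweazaz/ → nuozeemweazas.

nuozeemweazas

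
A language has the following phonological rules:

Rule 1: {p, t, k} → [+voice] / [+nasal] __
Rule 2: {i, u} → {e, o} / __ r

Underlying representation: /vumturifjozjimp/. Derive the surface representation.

Rule 1 (post-nasal voicing): /t/ is a voiceless stop immediately after the nasal /m/, so it voices to [d]. /p/ is a voiceless stop immediately after the nasal /m/, so it voices to [b]. /vumturifjozjimp/ → vumdurifjozjimb.
Rule 2 (pre-rhotic lowering): /u/ is a high vowel immediately before /r/, so it lowers to [o]. /vumdurifjozjimb/ → vumdorifjozjimb.

vumdorifjozjimb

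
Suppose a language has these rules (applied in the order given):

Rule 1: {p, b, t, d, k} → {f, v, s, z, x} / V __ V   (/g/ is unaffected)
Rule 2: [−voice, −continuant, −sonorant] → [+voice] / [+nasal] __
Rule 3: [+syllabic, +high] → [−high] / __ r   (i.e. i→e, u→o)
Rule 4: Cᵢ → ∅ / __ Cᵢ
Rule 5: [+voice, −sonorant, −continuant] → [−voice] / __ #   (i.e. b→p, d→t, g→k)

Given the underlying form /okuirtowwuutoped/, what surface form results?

Rule 1 (intervocalic spirantization): /k/ is a stop between vowels /o/ and /u/, so it spirantizes to the fricative [x]. /t/ is a stop between vowels /u/ and /o/, so it spirantizes to the fricative [s]. /p/ is a stop between vowels /o/ and /e/, so it spirantizes to the fricative [f]. /okuirtowwuutoped/ → oxuirtowwuusofed.
Rule 2 (post-nasal voicing): no segment meets the environment; /oxuirtowwuusofed/ is unchanged.
Rule 3 (pre-rhotic lowering): /i/ is a high vowel immediately before /r/, so it lowers to [e]. /oxuirtowwuusofed/ → oxuertowwuusofed.
Rule 4 (degemination): /ww/ is a geminate; the first /w/ deletes. /oxuertowwuusofed/ → oxuertowuusofed.
Rule 5 (final devoicing): /d/ is a voiced stop in word-final position, so it devoices to [t]. /oxuertowuusofed/ → oxuertowuusofet.

oxuertowuusofet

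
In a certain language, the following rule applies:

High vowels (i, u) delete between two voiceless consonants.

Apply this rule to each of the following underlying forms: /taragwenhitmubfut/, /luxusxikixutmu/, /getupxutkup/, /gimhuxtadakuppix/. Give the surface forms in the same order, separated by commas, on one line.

taragwenhtmubft, luxsxkxtmu, getpxtkp, gimhxtadakppx

/taragwenhitmubfut/: /i/ is a high vowel flanked by voiceless consonants /h/ and /t/, so it deletes. /u/ is a high vowel flanked by voiceless consonants /f/ and /t/, so it deletes. → [taragwenhtmubft].
/luxusxikixutmu/: /u/ is a high vowel flanked by voiceless consonants /x/ and /s/, so it deletes. /i/ is a high vowel flanked by voiceless consonants /x/ and /k/, so it deletes. /i/ is a high vowel flanked by voiceless consonants /k/ and /x/, so it deletes. /u/ is a high vowel flanked by voiceless consonants /x/ and /t/, so it deletes. → [luxsxkxtmu].
/getupxutkup/: /u/ is a high vowel flanked by voiceless consonants /t/ and /p/, so it deletes. /u/ is a high vowel flanked by voiceless consonants /x/ and /t/, so it deletes. /u/ is a high vowel flanked by voiceless consonants /k/ and /p/, so it deletes. → [getpxtkp].
/gimhuxtadakuppix/: /u/ is a high vowel flanked by voiceless consonants /h/ and /x/, so it deletes. /u/ is a high vowel flanked by voiceless consonants /k/ and /p/, so it deletes. /i/ is a high vowel flanked by voiceless consonants /p/ and /x/, so it deletes. → [gimhxtadakppx].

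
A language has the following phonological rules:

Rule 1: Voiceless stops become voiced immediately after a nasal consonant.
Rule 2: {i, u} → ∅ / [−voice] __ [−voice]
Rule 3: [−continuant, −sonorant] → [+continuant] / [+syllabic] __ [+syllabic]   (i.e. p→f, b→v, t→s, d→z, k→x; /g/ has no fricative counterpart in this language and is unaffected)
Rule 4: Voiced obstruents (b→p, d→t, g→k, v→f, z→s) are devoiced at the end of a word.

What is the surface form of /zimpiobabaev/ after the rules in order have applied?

Rule 1 (post-nasal voicing): /p/ is a voiceless stop immediately after the nasal /m/, so it voices to [b]. /zimpiobabaev/ → zimbiobabaev.
Rule 2 (high vowel syncope): no segment meets the environment; /zimbiobabaev/ is unchanged.
Rule 3 (intervocalic spirantization): /b/ is a stop between vowels /o/ and /a/, so it spirantizes to the fricative [v]. /b/ is a stop between vowels /a/ and /a/, so it spirantizes to the fricative [v]. /zimbiobabaev/ → zimbiovavaev.
Rule 4 (final devoicing): /v/ is a voiced obstruent in word-final position, so it devoices to [f]. /zimbiovavaev/ → zimbiovavaef.

zimbiovavaef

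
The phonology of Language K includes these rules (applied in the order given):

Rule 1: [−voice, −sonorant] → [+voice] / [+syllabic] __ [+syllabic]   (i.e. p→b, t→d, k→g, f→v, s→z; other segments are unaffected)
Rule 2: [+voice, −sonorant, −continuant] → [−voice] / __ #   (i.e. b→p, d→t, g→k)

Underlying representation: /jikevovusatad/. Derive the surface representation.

Rule 1 (intervocalic voicing): /k/ is a voiceless obstruent between vowels /i/ and /e/, so it voices to [g]. /s/ is a voiceless obstruent between vowels /u/ and /a/, so it voices to [z]. /t/ is a voiceless obstruent between vowels /a/ and /a/, so it voices to [d]. /jikevovusatad/ → jigevovuzadad.
Rule 2 (final devoicing): /d/ is a voiced stop in word-final position, so it devoices to [t]. /jigevovuzadad/ → jigevovuzadat.

jigevovuzadat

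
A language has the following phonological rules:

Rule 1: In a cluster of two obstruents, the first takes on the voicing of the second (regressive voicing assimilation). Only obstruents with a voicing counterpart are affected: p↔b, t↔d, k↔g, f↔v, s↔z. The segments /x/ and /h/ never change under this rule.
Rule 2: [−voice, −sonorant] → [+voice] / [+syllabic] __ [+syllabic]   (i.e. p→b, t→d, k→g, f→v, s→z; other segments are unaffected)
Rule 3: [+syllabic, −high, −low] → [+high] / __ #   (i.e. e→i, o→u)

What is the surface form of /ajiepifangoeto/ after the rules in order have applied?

Rule 1 (regressive voicing assimilation): no segment meets the environment; /ajiepifangoeto/ is unchanged.
Rule 2 (intervocalic voicing): /p/ is a voiceless obstruent between vowels /e/ and /i/, so it voices to [b]. /f/ is a voiceless obstruent between vowels /i/ and /a/, so it voices to [v]. /t/ is a voiceless obstruent between vowels /e/ and /o/, so it voices to [d]. /ajiepifangoeto/ → ajiebivangoedo.
Rule 3 (final vowel raising): /o/ is a mid vowel in word-final position, so it raises to [u]. /ajiebivangoedo/ → ajiebivangoedu.

ajiebivangoedu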